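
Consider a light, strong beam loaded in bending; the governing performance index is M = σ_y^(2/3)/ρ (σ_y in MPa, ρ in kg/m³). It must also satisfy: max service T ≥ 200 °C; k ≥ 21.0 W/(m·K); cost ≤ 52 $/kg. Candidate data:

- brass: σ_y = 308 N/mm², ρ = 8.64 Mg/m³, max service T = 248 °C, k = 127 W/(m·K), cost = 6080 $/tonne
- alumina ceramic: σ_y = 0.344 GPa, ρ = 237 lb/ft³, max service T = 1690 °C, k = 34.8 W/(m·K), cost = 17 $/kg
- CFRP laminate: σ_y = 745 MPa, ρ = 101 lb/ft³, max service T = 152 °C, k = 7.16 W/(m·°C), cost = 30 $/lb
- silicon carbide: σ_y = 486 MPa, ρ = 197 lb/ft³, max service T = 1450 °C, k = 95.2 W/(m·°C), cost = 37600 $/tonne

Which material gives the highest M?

silicon carbide

Screen on constraints: max service T ≥ 200 °C; k ≥ 21.0 W/(m·K); cost ≤ 52 $/kg. Survivors: brass, alumina ceramic, silicon carbide.
Convert each candidate to consistent units, then evaluate M:
  brass: σ_y = 308.0 MPa, ρ = 8640 kg/m³
  alumina ceramic: σ_y = 344.0 MPa, ρ = 3796 kg/m³
  silicon carbide: σ_y = 486.0 MPa, ρ = 3156 kg/m³
  silicon carbide: M = 19.6×10⁻³
  alumina ceramic: M = 12.9×10⁻³
  brass: M = 5.28×10⁻³
The maximum is for silicon carbide.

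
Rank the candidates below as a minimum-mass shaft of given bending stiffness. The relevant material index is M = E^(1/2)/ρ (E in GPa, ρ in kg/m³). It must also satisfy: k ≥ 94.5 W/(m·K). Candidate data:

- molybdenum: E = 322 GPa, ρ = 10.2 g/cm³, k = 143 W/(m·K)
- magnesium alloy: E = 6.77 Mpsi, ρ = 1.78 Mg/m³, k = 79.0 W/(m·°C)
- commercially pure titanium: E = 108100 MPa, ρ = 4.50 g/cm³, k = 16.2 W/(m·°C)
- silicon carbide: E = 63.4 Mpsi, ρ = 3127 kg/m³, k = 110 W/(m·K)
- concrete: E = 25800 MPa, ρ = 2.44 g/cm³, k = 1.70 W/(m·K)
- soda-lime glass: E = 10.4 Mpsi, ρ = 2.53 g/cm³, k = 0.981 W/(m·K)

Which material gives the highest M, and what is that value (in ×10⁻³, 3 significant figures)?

Screen on constraints: k ≥ 94.5 W/(m·K). Survivors: molybdenum, silicon carbide.
Convert each candidate to consistent units, then evaluate M:
  molybdenum: E = 322.0 GPa, ρ = 10200 kg/m³
  silicon carbide: E = 437.1 GPa, ρ = 3127 kg/m³
  silicon carbide: M = 6.69×10⁻³
  molybdenum: M = 1.76×10⁻³
Highest index: silicon carbide.

silicon carbide, M = 6.69×10⁻³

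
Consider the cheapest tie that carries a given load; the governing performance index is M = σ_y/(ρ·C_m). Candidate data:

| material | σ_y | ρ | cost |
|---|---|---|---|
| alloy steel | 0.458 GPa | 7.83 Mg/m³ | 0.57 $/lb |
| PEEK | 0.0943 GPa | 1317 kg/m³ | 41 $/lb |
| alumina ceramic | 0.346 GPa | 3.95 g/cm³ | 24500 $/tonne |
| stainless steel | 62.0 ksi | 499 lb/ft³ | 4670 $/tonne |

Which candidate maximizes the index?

In SI units:
  alloy steel: σ_y = 458.0 MPa, ρ = 7830 kg/m³, cost = 1.257 $/kg
  PEEK: σ_y = 94.30 MPa, ρ = 1317 kg/m³, cost = 90.39 $/kg
  alumina ceramic: σ_y = 346.0 MPa, ρ = 3950 kg/m³, cost = 24.50 $/kg
  stainless steel: σ_y = 427.5 MPa, ρ = 7993 kg/m³, cost = 4.670 $/kg
  alloy steel: M = 46.5 kN·m per $
  stainless steel: M = 11.5 kN·m per $
  alumina ceramic: M = 3.58 kN·m per $
  PEEK: M = 0.792 kN·m per $
The maximum is for alloy steel.

alloy steel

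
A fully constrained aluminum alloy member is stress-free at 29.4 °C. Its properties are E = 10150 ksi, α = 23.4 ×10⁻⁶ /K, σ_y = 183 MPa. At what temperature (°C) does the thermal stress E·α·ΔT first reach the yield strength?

E = 10150 ksi = 69.98 GPa.
E·α·ΔT = 183.0 MPa ⇒ ΔT = 183.0 / (69.98×10³ × 23.4×10⁻⁶) = 111.8 K.
T = 29.4 + 111.8 = 141.2 °C.

141 °C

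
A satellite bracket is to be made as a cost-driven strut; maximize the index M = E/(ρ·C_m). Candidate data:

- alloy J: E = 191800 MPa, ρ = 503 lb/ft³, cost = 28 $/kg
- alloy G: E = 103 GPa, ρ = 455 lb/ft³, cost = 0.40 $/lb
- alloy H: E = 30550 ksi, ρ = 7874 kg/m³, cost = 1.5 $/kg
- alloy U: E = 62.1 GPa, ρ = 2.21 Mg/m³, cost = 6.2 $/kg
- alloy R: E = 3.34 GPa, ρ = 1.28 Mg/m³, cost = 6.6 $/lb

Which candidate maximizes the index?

After converting to SI:
  alloy J: E = 191.8 GPa, ρ = 8057 kg/m³, cost = 28.00 $/kg
  alloy G: E = 103.0 GPa, ρ = 7288 kg/m³, cost = 0.8818 $/kg
  alloy H: E = 210.6 GPa, ρ = 7874 kg/m³, cost = 1.500 $/kg
  alloy U: E = 62.10 GPa, ρ = 2210 kg/m³, cost = 6.200 $/kg
  alloy R: E = 3.340 GPa, ρ = 1280 kg/m³, cost = 14.55 $/kg
  alloy H: M = 17.8 MN·m per $
  alloy G: M = 16.0 MN·m per $
  alloy U: M = 4.53 MN·m per $
  alloy J: M = 0.850 MN·m per $
  alloy R: M = 0.179 MN·m per $
Highest index: alloy H.

alloy H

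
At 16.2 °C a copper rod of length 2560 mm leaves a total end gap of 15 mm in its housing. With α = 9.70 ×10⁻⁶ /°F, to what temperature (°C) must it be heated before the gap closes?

α = 9.70×10⁻⁶/°F × 9/5 = 17.5×10⁻⁶/K.
α·L₀·ΔT = 15.0 mm ⇒ ΔT = 15.0 / (17.5×10⁻⁶ × 2560.0) = 335.6 K.
T = 16.2 + 335.6 = 351.8 °C.

352 °C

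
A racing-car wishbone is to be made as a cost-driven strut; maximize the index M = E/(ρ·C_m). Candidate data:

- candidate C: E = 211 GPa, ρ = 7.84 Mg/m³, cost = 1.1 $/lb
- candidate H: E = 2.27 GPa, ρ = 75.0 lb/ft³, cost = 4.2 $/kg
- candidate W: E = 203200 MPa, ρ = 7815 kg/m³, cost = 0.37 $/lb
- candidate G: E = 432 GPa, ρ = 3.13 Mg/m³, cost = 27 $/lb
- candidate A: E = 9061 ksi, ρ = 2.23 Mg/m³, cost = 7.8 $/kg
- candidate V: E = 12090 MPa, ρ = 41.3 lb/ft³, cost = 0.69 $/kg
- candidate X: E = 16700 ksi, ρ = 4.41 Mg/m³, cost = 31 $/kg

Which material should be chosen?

candidate W

In SI units:
  candidate C: E = 211.0 GPa, ρ = 7840 kg/m³, cost = 2.425 $/kg
  candidate H: E = 2.270 GPa, ρ = 1201 kg/m³, cost = 4.200 $/kg
  candidate W: E = 203.2 GPa, ρ = 7815 kg/m³, cost = 0.8157 $/kg
  candidate G: E = 432.0 GPa, ρ = 3130 kg/m³, cost = 59.52 $/kg
  candidate A: E = 62.47 GPa, ρ = 2230 kg/m³, cost = 7.800 $/kg
  candidate V: E = 12.09 GPa, ρ = 661.6 kg/m³, cost = 0.6900 $/kg
  candidate X: E = 115.1 GPa, ρ = 4410 kg/m³, cost = 31.00 $/kg
  candidate W: M = 31.9 MN·m per $
  candidate V: M = 26.5 MN·m per $
  candidate C: M = 11.1 MN·m per $
  candidate A: M = 3.59 MN·m per $
  candidate G: M = 2.32 MN·m per $
  candidate X: M = 0.842 MN·m per $
  candidate H: M = 0.450 MN·m per $
Candidate W has the largest M.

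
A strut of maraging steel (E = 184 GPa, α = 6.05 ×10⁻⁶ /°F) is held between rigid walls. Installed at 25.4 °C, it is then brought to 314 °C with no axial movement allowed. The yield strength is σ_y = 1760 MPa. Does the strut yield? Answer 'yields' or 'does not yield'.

does not yield

α = 6.05×10⁻⁶/°F × 9/5 = 10.9×10⁻⁶/K.
ΔT = 288.6 K. Constrained thermal stress σ = E·α·ΔT = 184.0×10³ MPa × 10.9×10⁻⁶ × 288.6 = 578 MPa (compressive).
Compare to σ_y = 1760 MPa: σ < σ_y, so it does not yield.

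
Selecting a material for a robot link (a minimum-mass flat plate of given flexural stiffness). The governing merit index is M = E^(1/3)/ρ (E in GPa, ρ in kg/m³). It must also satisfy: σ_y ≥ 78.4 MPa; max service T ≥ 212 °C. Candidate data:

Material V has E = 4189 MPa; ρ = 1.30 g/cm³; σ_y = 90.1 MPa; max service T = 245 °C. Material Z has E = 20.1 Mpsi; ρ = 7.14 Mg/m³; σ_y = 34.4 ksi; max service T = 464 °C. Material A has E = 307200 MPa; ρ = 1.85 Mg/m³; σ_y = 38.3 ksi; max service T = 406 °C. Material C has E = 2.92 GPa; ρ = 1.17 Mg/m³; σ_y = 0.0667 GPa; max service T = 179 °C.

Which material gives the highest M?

Screen on constraints: σ_y ≥ 78.4 MPa; max service T ≥ 212 °C. Survivors: material V, material Z, material A.
Convert each candidate to consistent units, then evaluate M:
  material V: E = 4.189 GPa, ρ = 1300 kg/m³
  material Z: E = 138.6 GPa, ρ = 7140 kg/m³
  material A: E = 307.2 GPa, ρ = 1850 kg/m³
  material A: M = 3.65×10⁻³
  material V: M = 1.24×10⁻³
  material Z: M = 0.725×10⁻³
The maximum is for material A.

material A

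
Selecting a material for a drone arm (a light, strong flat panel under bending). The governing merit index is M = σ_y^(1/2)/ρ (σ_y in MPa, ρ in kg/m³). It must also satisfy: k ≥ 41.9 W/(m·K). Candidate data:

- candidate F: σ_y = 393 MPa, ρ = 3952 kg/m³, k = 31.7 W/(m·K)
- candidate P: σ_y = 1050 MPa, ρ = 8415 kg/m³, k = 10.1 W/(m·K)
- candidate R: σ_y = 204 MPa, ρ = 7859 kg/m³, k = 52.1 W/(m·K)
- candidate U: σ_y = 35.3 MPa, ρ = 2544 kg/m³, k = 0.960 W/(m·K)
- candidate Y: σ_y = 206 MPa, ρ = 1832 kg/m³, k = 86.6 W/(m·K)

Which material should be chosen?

candidate Y

Screen on constraints: k ≥ 41.9 W/(m·K). Survivors: candidate R, candidate Y.
Evaluate M for each candidate:
  candidate Y: M = 7.83×10⁻³
  candidate R: M = 1.82×10⁻³
Highest index: candidate Y.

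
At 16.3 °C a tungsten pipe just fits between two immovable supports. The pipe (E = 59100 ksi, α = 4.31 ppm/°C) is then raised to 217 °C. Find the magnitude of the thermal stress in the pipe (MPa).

352 MPa

E = 59100 ksi = 407.5 GPa.
ΔT = 200.7 K. Constrained thermal stress σ = E·α·ΔT = 407.5×10³ MPa × 4.31×10⁻⁶ × 200.7 = 352 MPa (compressive).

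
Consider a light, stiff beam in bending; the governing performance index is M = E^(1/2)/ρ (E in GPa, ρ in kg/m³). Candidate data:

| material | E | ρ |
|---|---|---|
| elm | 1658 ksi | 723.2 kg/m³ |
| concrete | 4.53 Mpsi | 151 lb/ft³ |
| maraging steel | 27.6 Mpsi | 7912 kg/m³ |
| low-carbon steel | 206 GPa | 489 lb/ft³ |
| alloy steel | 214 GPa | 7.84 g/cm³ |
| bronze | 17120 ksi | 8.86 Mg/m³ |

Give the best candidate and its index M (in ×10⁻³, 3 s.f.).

After converting to SI:
  elm: E = 11.43 GPa, ρ = 723.2 kg/m³
  concrete: E = 31.23 GPa, ρ = 2419 kg/m³
  maraging steel: E = 190.3 GPa, ρ = 7912 kg/m³
  low-carbon steel: E = 206.0 GPa, ρ = 7833 kg/m³
  alloy steel: E = 214.0 GPa, ρ = 7840 kg/m³
  bronze: E = 118.0 GPa, ρ = 8860 kg/m³
  elm: M = 4.68×10⁻³
  concrete: M = 2.31×10⁻³
  alloy steel: M = 1.87×10⁻³
  low-carbon steel: M = 1.83×10⁻³
  maraging steel: M = 1.74×10⁻³
  bronze: M = 1.23×10⁻³
Highest index: elm.

elm, M = 4.68×10⁻³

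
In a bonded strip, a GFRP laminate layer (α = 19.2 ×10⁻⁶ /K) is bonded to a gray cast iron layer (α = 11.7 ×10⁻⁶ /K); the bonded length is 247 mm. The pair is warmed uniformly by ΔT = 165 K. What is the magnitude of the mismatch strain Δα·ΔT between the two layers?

Δα = |19.2 − 11.7|×10⁻⁶/K = 7.50×10⁻⁶/K.
Mismatch strain = Δα·ΔT = 7.50×10⁻⁶ × 165.0 = 1.24×10⁻³.

1.24×10⁻³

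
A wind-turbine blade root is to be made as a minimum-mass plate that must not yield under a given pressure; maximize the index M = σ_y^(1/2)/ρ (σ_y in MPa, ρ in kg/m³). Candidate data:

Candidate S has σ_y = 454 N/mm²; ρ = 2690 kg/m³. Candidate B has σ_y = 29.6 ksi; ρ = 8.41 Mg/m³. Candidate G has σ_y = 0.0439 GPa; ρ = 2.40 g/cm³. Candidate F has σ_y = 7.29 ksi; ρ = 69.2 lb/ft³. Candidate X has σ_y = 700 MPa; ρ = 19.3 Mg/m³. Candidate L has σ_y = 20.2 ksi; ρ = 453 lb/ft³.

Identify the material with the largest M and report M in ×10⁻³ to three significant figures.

Putting every candidate on a common basis:
  candidate S: σ_y = 454.0 MPa, ρ = 2690 kg/m³
  candidate B: σ_y = 204.1 MPa, ρ = 8410 kg/m³
  candidate G: σ_y = 43.90 MPa, ρ = 2400 kg/m³
  candidate F: σ_y = 50.26 MPa, ρ = 1108 kg/m³
  candidate X: σ_y = 700.0 MPa, ρ = 19300 kg/m³
  candidate L: σ_y = 139.3 MPa, ρ = 7256 kg/m³
  candidate S: M = 7.92×10⁻³
  candidate F: M = 6.40×10⁻³
  candidate G: M = 2.76×10⁻³
  candidate B: M = 1.70×10⁻³
  candidate L: M = 1.63×10⁻³
  candidate X: M = 1.37×10⁻³
Candidate S has the largest M.

candidate S, M = 7.92×10⁻³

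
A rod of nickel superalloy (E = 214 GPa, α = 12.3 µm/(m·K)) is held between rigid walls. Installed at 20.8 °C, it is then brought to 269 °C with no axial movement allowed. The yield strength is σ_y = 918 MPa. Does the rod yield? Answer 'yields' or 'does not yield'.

ΔT = 248.2 K. Constrained thermal stress σ = E·α·ΔT = 214.0×10³ MPa × 12.3×10⁻⁶ × 248.2 = 653 MPa (compressive).
Compare to σ_y = 918 MPa: σ < σ_y, so it does not yield.

does not yield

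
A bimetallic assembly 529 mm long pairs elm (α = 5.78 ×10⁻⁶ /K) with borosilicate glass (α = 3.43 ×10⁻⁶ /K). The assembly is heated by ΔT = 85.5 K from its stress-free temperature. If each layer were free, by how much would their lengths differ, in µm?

106 µm

Δα = |5.78 − 3.43|×10⁻⁶/K = 2.35×10⁻⁶/K.
ΔL_mismatch = Δα·L·ΔT = 2.35×10⁻⁶ × 529.0 mm × 85.5 K = 106 µm.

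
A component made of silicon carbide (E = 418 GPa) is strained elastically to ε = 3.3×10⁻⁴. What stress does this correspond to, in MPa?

σ = E·ε = 418000 MPa × 3.3×10⁻⁴ = 138 MPa.

138 MPa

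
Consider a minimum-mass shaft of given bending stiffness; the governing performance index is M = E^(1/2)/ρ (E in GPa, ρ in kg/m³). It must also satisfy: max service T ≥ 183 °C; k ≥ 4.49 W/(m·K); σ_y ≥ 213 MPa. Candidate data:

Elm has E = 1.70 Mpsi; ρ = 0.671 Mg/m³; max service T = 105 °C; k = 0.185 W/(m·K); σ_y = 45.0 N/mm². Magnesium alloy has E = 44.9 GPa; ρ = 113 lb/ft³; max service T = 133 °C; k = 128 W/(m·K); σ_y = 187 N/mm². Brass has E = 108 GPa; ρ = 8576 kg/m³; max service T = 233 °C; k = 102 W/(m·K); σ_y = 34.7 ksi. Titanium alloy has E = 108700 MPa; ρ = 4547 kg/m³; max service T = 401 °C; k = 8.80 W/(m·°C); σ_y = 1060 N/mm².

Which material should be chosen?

Screen on constraints: max service T ≥ 183 °C; k ≥ 4.49 W/(m·K); σ_y ≥ 213 MPa. Survivors: brass, titanium alloy.
In SI units:
  brass: E = 108.0 GPa, ρ = 8576 kg/m³
  titanium alloy: E = 108.7 GPa, ρ = 4547 kg/m³
  titanium alloy: M = 2.29×10⁻³
  brass: M = 1.21×10⁻³
Titanium alloy has the largest M.

titanium alloy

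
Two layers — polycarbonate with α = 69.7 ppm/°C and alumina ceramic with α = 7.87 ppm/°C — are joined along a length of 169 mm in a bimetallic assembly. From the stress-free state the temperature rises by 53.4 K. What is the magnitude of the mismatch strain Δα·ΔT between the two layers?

3.30×10⁻³

Δα = |69.7 − 7.87|×10⁻⁶/K = 61.8×10⁻⁶/K.
Mismatch strain = Δα·ΔT = 61.8×10⁻⁶ × 53.4 = 3.30×10⁻³.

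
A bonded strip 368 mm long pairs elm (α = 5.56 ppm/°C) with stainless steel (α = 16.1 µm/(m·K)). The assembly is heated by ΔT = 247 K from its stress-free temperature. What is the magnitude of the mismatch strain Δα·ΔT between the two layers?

2.60×10⁻³

Δα = |5.56 − 16.1|×10⁻⁶/K = 10.5×10⁻⁶/K.
Mismatch strain = Δα·ΔT = 10.5×10⁻⁶ × 247.0 = 2.60×10⁻³.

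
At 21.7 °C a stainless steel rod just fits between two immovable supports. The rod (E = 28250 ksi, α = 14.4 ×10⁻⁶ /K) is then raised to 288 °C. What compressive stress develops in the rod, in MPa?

E = 28250 ksi = 194.8 GPa.
ΔT = 266.3 K. Constrained thermal stress σ = E·α·ΔT = 194.8×10³ MPa × 14.4×10⁻⁶ × 266.3 = 747 MPa (compressive).

747 MPa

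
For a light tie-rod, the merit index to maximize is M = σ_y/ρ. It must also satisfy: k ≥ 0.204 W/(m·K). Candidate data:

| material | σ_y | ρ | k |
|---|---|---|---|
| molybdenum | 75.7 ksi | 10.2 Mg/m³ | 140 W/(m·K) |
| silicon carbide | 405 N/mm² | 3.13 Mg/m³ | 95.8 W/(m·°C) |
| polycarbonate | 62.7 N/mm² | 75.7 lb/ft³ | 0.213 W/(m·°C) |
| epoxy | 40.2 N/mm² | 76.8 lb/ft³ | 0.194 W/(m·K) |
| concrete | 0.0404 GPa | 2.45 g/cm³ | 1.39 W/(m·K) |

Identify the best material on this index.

silicon carbide

Screen on constraints: k ≥ 0.204 W/(m·K). Survivors: molybdenum, silicon carbide, polycarbonate, concrete.
After converting to SI:
  molybdenum: σ_y = 521.9 MPa, ρ = 10200 kg/m³
  silicon carbide: σ_y = 405.0 MPa, ρ = 3130 kg/m³
  polycarbonate: σ_y = 62.70 MPa, ρ = 1213 kg/m³
  concrete: σ_y = 40.40 MPa, ρ = 2450 kg/m³
  silicon carbide: M = 129 kN·m/kg
  polycarbonate: M = 51.7 kN·m/kg
  molybdenum: M = 51.2 kN·m/kg
  concrete: M = 16.5 kN·m/kg
The maximum is for silicon carbide.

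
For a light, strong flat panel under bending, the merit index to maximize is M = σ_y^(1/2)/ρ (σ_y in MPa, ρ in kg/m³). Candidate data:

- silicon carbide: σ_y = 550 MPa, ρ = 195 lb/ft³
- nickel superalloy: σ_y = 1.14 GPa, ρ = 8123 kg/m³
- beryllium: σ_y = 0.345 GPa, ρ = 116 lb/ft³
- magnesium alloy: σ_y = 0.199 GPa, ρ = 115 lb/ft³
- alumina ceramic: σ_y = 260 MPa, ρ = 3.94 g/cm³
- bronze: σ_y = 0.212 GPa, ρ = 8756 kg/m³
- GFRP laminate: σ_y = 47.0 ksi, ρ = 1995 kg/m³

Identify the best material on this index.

Convert each candidate to consistent units, then evaluate M:
  silicon carbide: σ_y = 550.0 MPa, ρ = 3124 kg/m³
  nickel superalloy: σ_y = 1140 MPa, ρ = 8123 kg/m³
  beryllium: σ_y = 345.0 MPa, ρ = 1858 kg/m³
  magnesium alloy: σ_y = 199.0 MPa, ρ = 1842 kg/m³
  alumina ceramic: σ_y = 260.0 MPa, ρ = 3940 kg/m³
  bronze: σ_y = 212.0 MPa, ρ = 8756 kg/m³
  GFRP laminate: σ_y = 324.1 MPa, ρ = 1995 kg/m³
  beryllium: M = 10.0×10⁻³
  GFRP laminate: M = 9.02×10⁻³
  magnesium alloy: M = 7.66×10⁻³
  silicon carbide: M = 7.51×10⁻³
  nickel superalloy: M = 4.16×10⁻³
  alumina ceramic: M = 4.09×10⁻³
  bronze: M = 1.66×10⁻³
Beryllium has the largest M.

beryllium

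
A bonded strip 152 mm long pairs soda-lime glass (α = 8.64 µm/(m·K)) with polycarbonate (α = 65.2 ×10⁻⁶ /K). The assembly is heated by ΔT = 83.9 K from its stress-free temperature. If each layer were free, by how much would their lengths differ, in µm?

721 µm

Δα = |8.64 − 65.2|×10⁻⁶/K = 56.6×10⁻⁶/K.
ΔL_mismatch = Δα·L·ΔT = 56.6×10⁻⁶ × 152.0 mm × 83.9 K = 721 µm.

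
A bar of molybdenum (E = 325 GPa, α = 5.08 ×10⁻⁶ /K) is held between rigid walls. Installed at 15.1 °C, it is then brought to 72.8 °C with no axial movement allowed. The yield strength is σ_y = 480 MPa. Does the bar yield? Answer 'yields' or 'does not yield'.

does not yield

ΔT = 57.70 K. Constrained thermal stress σ = E·α·ΔT = 325.0×10³ MPa × 5.08×10⁻⁶ × 57.70 = 95.3 MPa (compressive).
Compare to σ_y = 480 MPa: σ < σ_y, so it does not yield.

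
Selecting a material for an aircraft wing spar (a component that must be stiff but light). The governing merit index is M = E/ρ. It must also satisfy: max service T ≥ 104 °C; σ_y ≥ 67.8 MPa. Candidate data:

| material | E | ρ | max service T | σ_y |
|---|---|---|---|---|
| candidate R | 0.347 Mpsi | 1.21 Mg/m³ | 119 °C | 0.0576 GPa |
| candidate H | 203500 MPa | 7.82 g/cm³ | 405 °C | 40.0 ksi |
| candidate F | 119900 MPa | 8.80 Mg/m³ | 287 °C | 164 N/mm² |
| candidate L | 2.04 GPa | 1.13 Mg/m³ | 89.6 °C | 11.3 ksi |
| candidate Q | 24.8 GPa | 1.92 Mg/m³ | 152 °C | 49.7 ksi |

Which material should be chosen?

candidate H

Screen on constraints: max service T ≥ 104 °C; σ_y ≥ 67.8 MPa. Survivors: candidate H, candidate F, candidate Q.
In SI units:
  candidate H: E = 203.5 GPa, ρ = 7820 kg/m³
  candidate F: E = 119.9 GPa, ρ = 8800 kg/m³
  candidate Q: E = 24.80 GPa, ρ = 1920 kg/m³
  candidate H: M = 26.0 MN·m/kg
  candidate F: M = 13.6 MN·m/kg
  candidate Q: M = 12.9 MN·m/kg
Highest index: candidate H.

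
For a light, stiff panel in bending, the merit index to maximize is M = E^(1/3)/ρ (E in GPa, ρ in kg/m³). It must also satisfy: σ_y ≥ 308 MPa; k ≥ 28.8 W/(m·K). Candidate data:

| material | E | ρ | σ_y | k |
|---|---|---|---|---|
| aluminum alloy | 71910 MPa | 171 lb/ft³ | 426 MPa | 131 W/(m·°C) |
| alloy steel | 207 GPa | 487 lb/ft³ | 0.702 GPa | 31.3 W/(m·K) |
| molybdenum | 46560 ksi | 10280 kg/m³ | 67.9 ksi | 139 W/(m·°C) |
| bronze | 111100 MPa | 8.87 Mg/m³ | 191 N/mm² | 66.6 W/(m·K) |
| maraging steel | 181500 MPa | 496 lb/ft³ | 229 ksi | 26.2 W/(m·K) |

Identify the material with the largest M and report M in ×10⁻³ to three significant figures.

aluminum alloy, M = 1.52×10⁻³

Screen on constraints: σ_y ≥ 308 MPa; k ≥ 28.8 W/(m·K). Survivors: aluminum alloy, alloy steel, molybdenum.
In SI units:
  aluminum alloy: E = 71.91 GPa, ρ = 2739 kg/m³
  alloy steel: E = 207.0 GPa, ρ = 7801 kg/m³
  molybdenum: E = 321.0 GPa, ρ = 10280 kg/m³
  aluminum alloy: M = 1.52×10⁻³
  alloy steel: M = 0.758×10⁻³
  molybdenum: M = 0.666×10⁻³
Highest index: aluminum alloy.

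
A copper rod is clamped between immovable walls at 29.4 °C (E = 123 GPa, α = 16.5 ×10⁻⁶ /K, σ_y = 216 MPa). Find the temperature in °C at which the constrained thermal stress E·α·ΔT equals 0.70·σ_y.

104 °C

E·α·ΔT = 151.2 MPa ⇒ ΔT = 151.2 / (123.0×10³ × 16.5×10⁻⁶) = 74.50 K.
T = 29.4 + 74.50 = 103.9 °C.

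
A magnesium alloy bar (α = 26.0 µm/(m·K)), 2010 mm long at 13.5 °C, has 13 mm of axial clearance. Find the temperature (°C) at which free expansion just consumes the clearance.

α·L₀·ΔT = 13.0 mm ⇒ ΔT = 13.0 / (26.0×10⁻⁶ × 2010.0) = 248.8 K.
T = 13.5 + 248.8 = 262.3 °C.

262 °C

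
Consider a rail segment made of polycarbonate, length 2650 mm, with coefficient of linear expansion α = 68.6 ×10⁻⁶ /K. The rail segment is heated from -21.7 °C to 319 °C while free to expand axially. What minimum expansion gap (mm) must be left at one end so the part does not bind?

61.9 mm

ΔT = 319 − (-21.7) = 340.7 K.
ΔL = α·L₀·ΔT = 68.6×10⁻⁶ × 2650 mm × 340.7 K = 61.9 mm.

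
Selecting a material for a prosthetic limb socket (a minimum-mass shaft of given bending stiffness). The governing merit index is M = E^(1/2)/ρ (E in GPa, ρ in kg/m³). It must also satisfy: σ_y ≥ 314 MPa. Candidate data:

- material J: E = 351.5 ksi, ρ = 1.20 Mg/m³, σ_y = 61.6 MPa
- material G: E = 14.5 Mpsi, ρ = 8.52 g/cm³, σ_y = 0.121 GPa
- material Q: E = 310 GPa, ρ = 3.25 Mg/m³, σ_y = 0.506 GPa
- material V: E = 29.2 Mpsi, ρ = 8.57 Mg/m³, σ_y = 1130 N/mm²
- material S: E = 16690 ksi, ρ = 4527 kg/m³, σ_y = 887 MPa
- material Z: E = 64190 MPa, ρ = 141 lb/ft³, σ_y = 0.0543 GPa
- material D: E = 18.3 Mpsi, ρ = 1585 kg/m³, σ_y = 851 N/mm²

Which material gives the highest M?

Screen on constraints: σ_y ≥ 314 MPa. Survivors: material Q, material V, material S, material D.
Putting every candidate on a common basis:
  material Q: E = 310.0 GPa, ρ = 3250 kg/m³
  material V: E = 201.3 GPa, ρ = 8570 kg/m³
  material S: E = 115.1 GPa, ρ = 4527 kg/m³
  material D: E = 126.2 GPa, ρ = 1585 kg/m³
  material D: M = 7.09×10⁻³
  material Q: M = 5.42×10⁻³
  material S: M = 2.37×10⁻³
  material V: M = 1.66×10⁻³
The maximum is for material D.

material D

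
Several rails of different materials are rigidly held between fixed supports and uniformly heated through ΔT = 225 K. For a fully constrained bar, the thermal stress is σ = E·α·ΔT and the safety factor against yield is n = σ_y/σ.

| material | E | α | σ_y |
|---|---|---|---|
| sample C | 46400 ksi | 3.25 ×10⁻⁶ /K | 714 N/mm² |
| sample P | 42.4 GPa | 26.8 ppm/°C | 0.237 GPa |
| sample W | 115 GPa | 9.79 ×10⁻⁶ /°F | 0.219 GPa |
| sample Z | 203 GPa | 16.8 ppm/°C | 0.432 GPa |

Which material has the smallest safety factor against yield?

sample W

Converting E to GPa, α to ×10⁻⁶/K, σ_y to MPa, then σ and n for each:
  sample C: E = 319.9, α = 3.25, σ_y = 714.0 → σ = 234 MPa, n = 3.05
  sample P: E = 42.40, α = 26.8, σ_y = 237.0 → σ = 256 MPa, n = 0.927
  sample W: E = 115.0, α = 17.6, σ_y = 219.0 → σ = 456 MPa, n = 0.480
  sample Z: E = 203.0, α = 16.8, σ_y = 432.0 → σ = 767 MPa, n = 0.563
Sample W has the lowest safety factor, n = 0.480.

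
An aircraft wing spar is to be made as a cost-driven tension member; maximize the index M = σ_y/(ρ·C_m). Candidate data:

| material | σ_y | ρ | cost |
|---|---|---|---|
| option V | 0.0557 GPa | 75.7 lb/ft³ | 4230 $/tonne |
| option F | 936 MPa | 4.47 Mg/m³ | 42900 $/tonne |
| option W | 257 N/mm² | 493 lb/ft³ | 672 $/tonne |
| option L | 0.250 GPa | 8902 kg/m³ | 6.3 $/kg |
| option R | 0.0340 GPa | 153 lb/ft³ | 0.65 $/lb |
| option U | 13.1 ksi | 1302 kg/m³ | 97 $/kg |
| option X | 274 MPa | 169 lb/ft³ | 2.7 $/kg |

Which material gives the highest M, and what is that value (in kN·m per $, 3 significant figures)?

Putting every candidate on a common basis:
  option V: σ_y = 55.70 MPa, ρ = 1213 kg/m³, cost = 4.230 $/kg
  option F: σ_y = 936.0 MPa, ρ = 4470 kg/m³, cost = 42.90 $/kg
  option W: σ_y = 257.0 MPa, ρ = 7897 kg/m³, cost = 0.6720 $/kg
  option L: σ_y = 250.0 MPa, ρ = 8902 kg/m³, cost = 6.300 $/kg
  option R: σ_y = 34.00 MPa, ρ = 2451 kg/m³, cost = 1.433 $/kg
  option U: σ_y = 90.32 MPa, ρ = 1302 kg/m³, cost = 97.00 $/kg
  option X: σ_y = 274.0 MPa, ρ = 2707 kg/m³, cost = 2.700 $/kg
  option W: M = 48.4 kN·m per $
  option X: M = 37.5 kN·m per $
  option V: M = 10.9 kN·m per $
  option R: M = 9.68 kN·m per $
  option F: M = 4.88 kN·m per $
  option L: M = 4.46 kN·m per $
  option U: M = 0.715 kN·m per $
Option W ranks first.

option W, M = 48.4 kN·m per $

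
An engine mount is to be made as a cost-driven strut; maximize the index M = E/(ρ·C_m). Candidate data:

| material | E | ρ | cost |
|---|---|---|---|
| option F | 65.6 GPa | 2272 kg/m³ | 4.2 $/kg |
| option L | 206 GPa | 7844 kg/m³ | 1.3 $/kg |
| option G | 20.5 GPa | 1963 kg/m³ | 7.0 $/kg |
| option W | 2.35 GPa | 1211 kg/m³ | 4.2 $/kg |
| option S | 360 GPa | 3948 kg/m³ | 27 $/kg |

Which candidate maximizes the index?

Evaluate M for each candidate:
  option L: M = 20.2 MN·m per $
  option F: M = 6.87 MN·m per $
  option S: M = 3.38 MN·m per $
  option G: M = 1.49 MN·m per $
  option W: M = 0.462 MN·m per $
The maximum is for option L.

option L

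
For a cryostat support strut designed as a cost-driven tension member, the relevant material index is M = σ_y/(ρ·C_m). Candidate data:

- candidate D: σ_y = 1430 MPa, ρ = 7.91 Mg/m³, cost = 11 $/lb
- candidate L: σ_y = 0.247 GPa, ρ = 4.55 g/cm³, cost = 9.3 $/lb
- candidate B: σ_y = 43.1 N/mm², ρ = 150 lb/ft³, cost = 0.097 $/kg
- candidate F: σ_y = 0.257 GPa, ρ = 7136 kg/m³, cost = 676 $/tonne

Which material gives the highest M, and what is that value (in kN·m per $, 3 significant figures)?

In SI units:
  candidate D: σ_y = 1430 MPa, ρ = 7910 kg/m³, cost = 24.25 $/kg
  candidate L: σ_y = 247.0 MPa, ρ = 4550 kg/m³, cost = 20.50 $/kg
  candidate B: σ_y = 43.10 MPa, ρ = 2403 kg/m³, cost = 0.09700 $/kg
  candidate F: σ_y = 257.0 MPa, ρ = 7136 kg/m³, cost = 0.6760 $/kg
  candidate B: M = 185 kN·m per $
  candidate F: M = 53.3 kN·m per $
  candidate D: M = 7.45 kN·m per $
  candidate L: M = 2.65 kN·m per $
Highest index: candidate B.

candidate B, M = 185 kN·m per $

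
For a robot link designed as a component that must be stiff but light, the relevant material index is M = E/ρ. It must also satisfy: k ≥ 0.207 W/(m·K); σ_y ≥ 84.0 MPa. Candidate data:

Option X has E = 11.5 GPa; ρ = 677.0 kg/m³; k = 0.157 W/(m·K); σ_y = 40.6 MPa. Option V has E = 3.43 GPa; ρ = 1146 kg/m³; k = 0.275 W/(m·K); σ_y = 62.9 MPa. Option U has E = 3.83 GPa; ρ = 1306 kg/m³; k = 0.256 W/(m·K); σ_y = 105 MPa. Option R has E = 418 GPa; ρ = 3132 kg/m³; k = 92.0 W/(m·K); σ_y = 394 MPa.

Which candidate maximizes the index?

Screen on constraints: k ≥ 0.207 W/(m·K); σ_y ≥ 84.0 MPa. Survivors: option U, option R.
Per-candidate index values:
  option R: M = 133 MN·m/kg
  option U: M = 2.93 MN·m/kg
The maximum is for option R.

option R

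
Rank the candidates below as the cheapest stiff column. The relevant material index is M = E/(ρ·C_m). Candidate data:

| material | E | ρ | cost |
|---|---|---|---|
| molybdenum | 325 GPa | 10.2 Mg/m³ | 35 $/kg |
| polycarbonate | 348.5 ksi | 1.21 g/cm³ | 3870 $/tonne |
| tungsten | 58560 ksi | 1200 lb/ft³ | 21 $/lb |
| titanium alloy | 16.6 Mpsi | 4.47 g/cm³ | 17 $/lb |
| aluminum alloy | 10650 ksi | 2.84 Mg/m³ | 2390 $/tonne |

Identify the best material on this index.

In SI units:
  molybdenum: E = 325.0 GPa, ρ = 10200 kg/m³, cost = 35.00 $/kg
  polycarbonate: E = 2.403 GPa, ρ = 1210 kg/m³, cost = 3.870 $/kg
  tungsten: E = 403.8 GPa, ρ = 19220 kg/m³, cost = 46.30 $/kg
  titanium alloy: E = 114.5 GPa, ρ = 4470 kg/m³, cost = 37.48 $/kg
  aluminum alloy: E = 73.43 GPa, ρ = 2840 kg/m³, cost = 2.390 $/kg
  aluminum alloy: M = 10.8 MN·m per $
  molybdenum: M = 0.910 MN·m per $
  titanium alloy: M = 0.683 MN·m per $
  polycarbonate: M = 0.513 MN·m per $
  tungsten: M = 0.454 MN·m per $
Highest index: aluminum alloy.

aluminum alloy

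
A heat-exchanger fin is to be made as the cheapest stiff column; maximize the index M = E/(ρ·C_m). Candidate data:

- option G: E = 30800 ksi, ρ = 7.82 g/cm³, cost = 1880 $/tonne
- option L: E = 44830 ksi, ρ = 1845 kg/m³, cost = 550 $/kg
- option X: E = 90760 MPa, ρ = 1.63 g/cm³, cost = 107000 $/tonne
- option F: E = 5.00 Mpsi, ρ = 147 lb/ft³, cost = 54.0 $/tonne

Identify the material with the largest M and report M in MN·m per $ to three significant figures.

option F, M = 271 MN·m per $

After converting to SI:
  option G: E = 212.4 GPa, ρ = 7820 kg/m³, cost = 1.880 $/kg
  option L: E = 309.1 GPa, ρ = 1845 kg/m³, cost = 550.0 $/kg
  option X: E = 90.76 GPa, ρ = 1630 kg/m³, cost = 107.0 $/kg
  option F: E = 34.47 GPa, ρ = 2355 kg/m³, cost = 0.05400 $/kg
  option F: M = 271 MN·m per $
  option G: M = 14.4 MN·m per $
  option X: M = 0.520 MN·m per $
  option L: M = 0.305 MN·m per $
The maximum is for option F.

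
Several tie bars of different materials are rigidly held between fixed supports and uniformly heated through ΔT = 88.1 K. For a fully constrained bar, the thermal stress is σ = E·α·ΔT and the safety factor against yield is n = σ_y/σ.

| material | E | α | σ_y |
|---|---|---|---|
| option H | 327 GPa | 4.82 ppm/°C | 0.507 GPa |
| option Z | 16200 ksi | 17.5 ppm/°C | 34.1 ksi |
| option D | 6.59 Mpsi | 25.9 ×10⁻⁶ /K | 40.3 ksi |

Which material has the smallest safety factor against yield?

option Z

In consistent units (E in GPa, α in ×10⁻⁶/K, σ_y in MPa):
  option H: E = 327.0, α = 4.82, σ_y = 507.0 → σ = 139 MPa, n = 3.65
  option Z: E = 111.7, α = 17.5, σ_y = 235.1 → σ = 172 MPa, n = 1.37
  option D: E = 45.44, α = 25.9, σ_y = 277.9 → σ = 104 MPa, n = 2.68
Option Z has the lowest safety factor, n = 1.37.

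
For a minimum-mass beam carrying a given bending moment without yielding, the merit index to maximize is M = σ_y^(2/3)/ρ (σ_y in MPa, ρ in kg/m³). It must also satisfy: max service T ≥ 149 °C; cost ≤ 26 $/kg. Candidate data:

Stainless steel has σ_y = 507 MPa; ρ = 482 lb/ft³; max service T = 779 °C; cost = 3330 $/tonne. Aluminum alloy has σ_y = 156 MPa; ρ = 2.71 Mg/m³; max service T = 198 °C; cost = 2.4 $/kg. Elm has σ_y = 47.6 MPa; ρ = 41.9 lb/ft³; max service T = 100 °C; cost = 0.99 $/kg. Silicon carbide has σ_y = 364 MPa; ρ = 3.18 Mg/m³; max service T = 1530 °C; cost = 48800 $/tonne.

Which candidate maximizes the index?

Screen on constraints: max service T ≥ 149 °C; cost ≤ 26 $/kg. Survivors: stainless steel, aluminum alloy.
Putting every candidate on a common basis:
  stainless steel: σ_y = 507.0 MPa, ρ = 7721 kg/m³
  aluminum alloy: σ_y = 156.0 MPa, ρ = 2710 kg/m³
  aluminum alloy: M = 10.7×10⁻³
  stainless steel: M = 8.24×10⁻³
Highest index: aluminum alloy.

aluminum alloy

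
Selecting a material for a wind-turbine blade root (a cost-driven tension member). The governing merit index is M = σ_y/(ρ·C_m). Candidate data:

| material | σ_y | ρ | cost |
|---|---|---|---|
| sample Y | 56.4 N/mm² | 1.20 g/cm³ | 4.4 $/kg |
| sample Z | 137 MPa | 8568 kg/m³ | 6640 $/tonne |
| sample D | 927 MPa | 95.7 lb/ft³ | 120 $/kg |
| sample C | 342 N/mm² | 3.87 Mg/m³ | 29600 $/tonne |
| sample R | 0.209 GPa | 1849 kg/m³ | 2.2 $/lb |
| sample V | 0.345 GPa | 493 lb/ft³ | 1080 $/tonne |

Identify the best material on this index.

sample V

Normalizing units and computing the index:
  sample Y: σ_y = 56.40 MPa, ρ = 1200 kg/m³, cost = 4.400 $/kg
  sample Z: σ_y = 137.0 MPa, ρ = 8568 kg/m³, cost = 6.640 $/kg
  sample D: σ_y = 927.0 MPa, ρ = 1533 kg/m³, cost = 120.0 $/kg
  sample C: σ_y = 342.0 MPa, ρ = 3870 kg/m³, cost = 29.60 $/kg
  sample R: σ_y = 209.0 MPa, ρ = 1849 kg/m³, cost = 4.850 $/kg
  sample V: σ_y = 345.0 MPa, ρ = 7897 kg/m³, cost = 1.080 $/kg
  sample V: M = 40.5 kN·m per $
  sample R: M = 23.3 kN·m per $
  sample Y: M = 10.7 kN·m per $
  sample D: M = 5.04 kN·m per $
  sample C: M = 2.99 kN·m per $
  sample Z: M = 2.41 kN·m per $
The maximum is for sample V.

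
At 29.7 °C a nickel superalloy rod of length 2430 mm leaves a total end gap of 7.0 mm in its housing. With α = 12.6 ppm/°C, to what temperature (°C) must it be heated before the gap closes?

α·L₀·ΔT = 7.0 mm ⇒ ΔT = 7.0 / (12.6×10⁻⁶ × 2430.0) = 228.6 K.
T = 29.7 + 228.6 = 258.3 °C.

258 °C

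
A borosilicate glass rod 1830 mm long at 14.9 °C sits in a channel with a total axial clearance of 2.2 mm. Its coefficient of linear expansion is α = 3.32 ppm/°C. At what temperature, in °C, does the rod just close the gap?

α·L₀·ΔT = 2.2 mm ⇒ ΔT = 2.2 / (3.32×10⁻⁶ × 1830.0) = 362.1 K.
T = 14.9 + 362.1 = 377.0 °C.

377 °C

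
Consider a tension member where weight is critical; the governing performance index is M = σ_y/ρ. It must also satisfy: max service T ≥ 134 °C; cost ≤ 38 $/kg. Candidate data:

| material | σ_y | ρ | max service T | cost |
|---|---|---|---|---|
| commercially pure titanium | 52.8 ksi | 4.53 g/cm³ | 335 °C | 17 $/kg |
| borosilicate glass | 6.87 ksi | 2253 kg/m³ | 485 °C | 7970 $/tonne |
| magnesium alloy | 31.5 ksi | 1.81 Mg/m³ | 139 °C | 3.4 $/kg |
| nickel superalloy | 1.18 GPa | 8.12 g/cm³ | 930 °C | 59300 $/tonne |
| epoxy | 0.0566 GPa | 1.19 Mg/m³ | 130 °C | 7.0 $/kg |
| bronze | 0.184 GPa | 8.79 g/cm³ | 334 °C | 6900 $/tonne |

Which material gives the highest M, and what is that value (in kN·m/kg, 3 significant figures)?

Screen on constraints: max service T ≥ 134 °C; cost ≤ 38 $/kg. Survivors: commercially pure titanium, borosilicate glass, magnesium alloy, bronze.
Convert each candidate to consistent units, then evaluate M:
  commercially pure titanium: σ_y = 364.0 MPa, ρ = 4530 kg/m³
  borosilicate glass: σ_y = 47.37 MPa, ρ = 2253 kg/m³
  magnesium alloy: σ_y = 217.2 MPa, ρ = 1810 kg/m³
  bronze: σ_y = 184.0 MPa, ρ = 8790 kg/m³
  magnesium alloy: M = 120 kN·m/kg
  commercially pure titanium: M = 80.4 kN·m/kg
  borosilicate glass: M = 21.0 kN·m/kg
  bronze: M = 20.9 kN·m/kg
Highest index: magnesium alloy.

magnesium alloy, M = 120 kN·m/kg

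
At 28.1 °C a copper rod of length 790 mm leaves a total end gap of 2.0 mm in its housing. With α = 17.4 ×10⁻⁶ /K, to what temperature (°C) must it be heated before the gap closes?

α·L₀·ΔT = 2.0 mm ⇒ ΔT = 2.0 / (17.4×10⁻⁶ × 790.0) = 145.5 K.
T = 28.1 + 145.5 = 173.6 °C.

174 °C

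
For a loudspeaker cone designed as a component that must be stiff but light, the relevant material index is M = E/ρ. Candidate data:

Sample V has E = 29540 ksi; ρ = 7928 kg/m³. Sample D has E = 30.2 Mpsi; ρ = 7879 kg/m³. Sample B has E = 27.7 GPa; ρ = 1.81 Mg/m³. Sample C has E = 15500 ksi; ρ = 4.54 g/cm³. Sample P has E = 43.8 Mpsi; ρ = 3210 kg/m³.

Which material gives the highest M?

sample P

Normalizing units and computing the index:
  sample V: E = 203.7 GPa, ρ = 7928 kg/m³
  sample D: E = 208.2 GPa, ρ = 7879 kg/m³
  sample B: E = 27.70 GPa, ρ = 1810 kg/m³
  sample C: E = 106.9 GPa, ρ = 4540 kg/m³
  sample P: E = 302.0 GPa, ρ = 3210 kg/m³
  sample P: M = 94.1 MN·m/kg
  sample D: M = 26.4 MN·m/kg
  sample V: M = 25.7 MN·m/kg
  sample C: M = 23.5 MN·m/kg
  sample B: M = 15.3 MN·m/kg
The maximum is for sample P.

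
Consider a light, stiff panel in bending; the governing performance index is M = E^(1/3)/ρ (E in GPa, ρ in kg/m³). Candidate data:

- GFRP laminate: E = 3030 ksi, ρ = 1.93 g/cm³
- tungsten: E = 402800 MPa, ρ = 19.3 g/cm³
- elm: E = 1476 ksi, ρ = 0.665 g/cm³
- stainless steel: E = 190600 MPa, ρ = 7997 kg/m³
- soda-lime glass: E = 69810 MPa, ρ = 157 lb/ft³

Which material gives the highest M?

elm

Putting every candidate on a common basis:
  GFRP laminate: E = 20.89 GPa, ρ = 1930 kg/m³
  tungsten: E = 402.8 GPa, ρ = 19300 kg/m³
  elm: E = 10.18 GPa, ρ = 665.0 kg/m³
  stainless steel: E = 190.6 GPa, ρ = 7997 kg/m³
  soda-lime glass: E = 69.81 GPa, ρ = 2515 kg/m³
  elm: M = 3.26×10⁻³
  soda-lime glass: M = 1.64×10⁻³
  GFRP laminate: M = 1.43×10⁻³
  stainless steel: M = 0.720×10⁻³
  tungsten: M = 0.383×10⁻³
The maximum is for elm.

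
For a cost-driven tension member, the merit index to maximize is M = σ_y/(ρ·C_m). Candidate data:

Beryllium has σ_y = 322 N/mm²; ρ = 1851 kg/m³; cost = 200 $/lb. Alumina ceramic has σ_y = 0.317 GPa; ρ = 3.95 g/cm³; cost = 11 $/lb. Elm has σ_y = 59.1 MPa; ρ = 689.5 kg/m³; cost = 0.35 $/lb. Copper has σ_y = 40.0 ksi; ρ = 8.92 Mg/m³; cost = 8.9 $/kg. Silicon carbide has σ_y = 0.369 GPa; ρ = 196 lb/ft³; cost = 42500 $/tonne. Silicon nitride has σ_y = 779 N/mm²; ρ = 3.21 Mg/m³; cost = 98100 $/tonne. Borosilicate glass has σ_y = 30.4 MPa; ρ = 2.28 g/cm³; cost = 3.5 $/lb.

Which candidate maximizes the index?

elm

Putting every candidate on a common basis:
  beryllium: σ_y = 322.0 MPa, ρ = 1851 kg/m³, cost = 440.9 $/kg
  alumina ceramic: σ_y = 317.0 MPa, ρ = 3950 kg/m³, cost = 24.25 $/kg
  elm: σ_y = 59.10 MPa, ρ = 689.5 kg/m³, cost = 0.7716 $/kg
  copper: σ_y = 275.8 MPa, ρ = 8920 kg/m³, cost = 8.900 $/kg
  silicon carbide: σ_y = 369.0 MPa, ρ = 3140 kg/m³, cost = 42.50 $/kg
  silicon nitride: σ_y = 779.0 MPa, ρ = 3210 kg/m³, cost = 98.10 $/kg
  borosilicate glass: σ_y = 30.40 MPa, ρ = 2280 kg/m³, cost = 7.716 $/kg
  elm: M = 111 kN·m per $
  copper: M = 3.47 kN·m per $
  alumina ceramic: M = 3.31 kN·m per $
  silicon carbide: M = 2.77 kN·m per $
  silicon nitride: M = 2.47 kN·m per $
  borosilicate glass: M = 1.73 kN·m per $
  beryllium: M = 0.395 kN·m per $
Highest index: elm.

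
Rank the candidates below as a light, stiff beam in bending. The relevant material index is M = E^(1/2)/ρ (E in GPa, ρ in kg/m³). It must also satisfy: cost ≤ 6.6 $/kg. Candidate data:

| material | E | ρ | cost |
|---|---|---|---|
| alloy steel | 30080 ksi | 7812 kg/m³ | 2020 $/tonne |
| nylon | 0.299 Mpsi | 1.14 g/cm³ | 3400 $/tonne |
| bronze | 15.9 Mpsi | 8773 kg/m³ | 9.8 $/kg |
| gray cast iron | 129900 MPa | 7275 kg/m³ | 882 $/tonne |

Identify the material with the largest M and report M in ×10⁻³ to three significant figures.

Screen on constraints: cost ≤ 6.6 $/kg. Survivors: alloy steel, nylon, gray cast iron.
Convert each candidate to consistent units, then evaluate M:
  alloy steel: E = 207.4 GPa, ρ = 7812 kg/m³
  nylon: E = 2.062 GPa, ρ = 1140 kg/m³
  gray cast iron: E = 129.9 GPa, ρ = 7275 kg/m³
  alloy steel: M = 1.84×10⁻³
  gray cast iron: M = 1.57×10⁻³
  nylon: M = 1.26×10⁻³
Alloy steel ranks first.

alloy steel, M = 1.84×10⁻³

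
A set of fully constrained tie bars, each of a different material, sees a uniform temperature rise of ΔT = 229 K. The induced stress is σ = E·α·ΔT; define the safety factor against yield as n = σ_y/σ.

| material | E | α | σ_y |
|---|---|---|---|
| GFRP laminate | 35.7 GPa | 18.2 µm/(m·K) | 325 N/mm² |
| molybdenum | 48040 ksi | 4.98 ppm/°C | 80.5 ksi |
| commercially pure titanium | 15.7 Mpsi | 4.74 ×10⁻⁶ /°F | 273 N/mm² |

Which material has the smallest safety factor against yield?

commercially pure titanium

Per material, after unit conversion:
  GFRP laminate: E = 35.70, α = 18.2, σ_y = 325.0 → σ = 149 MPa, n = 2.18
  molybdenum: E = 331.2, α = 4.98, σ_y = 555.0 → σ = 378 MPa, n = 1.47
  commercially pure titanium: E = 108.2, α = 8.53, σ_y = 273.0 → σ = 211 MPa, n = 1.29
Smallest n: commercially pure titanium with n = 1.29.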